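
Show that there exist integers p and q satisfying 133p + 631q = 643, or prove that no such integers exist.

133 and 631 are coprime, so 133p + 631q ranges over all of ℤ.
Euclidean algorithm: 631 = 4·133 + 99, 133 = 1·99 + 34, 99 = 2·34 + 31, 34 = 1·31 + 3, 31 = 10·3 + 1, 3 = 3·1 + 0.
Working back up the chain: 1 = 31 − 10·3 = 31 − 10·(34 − 1·31) = −10·34 + 11·31 = −10·34 + 11·(99 − 2·34) = 11·99 − 32·34 = 11·99 − 32·(133 − 1·99) = −32·133 + 43·99 = −32·133 + 43·(631 − 4·133) = 43·631 − 204·133. So 133·(-204) + 631·43 = 1.
Scaling by 643 gives the particular solution (p, q) = (-131172, 27649).
Adding 208·631 to p and subtracting 208·133 from q gives the tidier solution (76, -15).
Check: 133·76 + 631·(-15) = 10108 − 9465 = 643. ✓

p = 76, q = -15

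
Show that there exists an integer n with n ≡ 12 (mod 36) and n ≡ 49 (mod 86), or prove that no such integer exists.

No, no such integer exists.

gcd(36, 86) = 2. If n ≡ 12 (mod 36) and n ≡ 49 (mod 86), then n ≡ 12 (mod 2) and n ≡ 49 (mod 2).
However 12 ≡ 0 and 49 ≡ 1 (mod 2), and 0 ≠ 1.
Hence the system has no solution.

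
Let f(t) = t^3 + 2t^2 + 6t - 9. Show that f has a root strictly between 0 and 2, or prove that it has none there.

Such a root exists.

f(0) = -9 and f(2) = 19, which have opposite signs.
As a polynomial, f is continuous on every closed interval.
By the Intermediate Value Theorem, f takes the value 0 somewhere in the open interval.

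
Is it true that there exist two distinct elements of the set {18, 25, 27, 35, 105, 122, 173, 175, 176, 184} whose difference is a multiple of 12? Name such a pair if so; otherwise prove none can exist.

Residues mod 12: 18↦6, 25↦1, 27↦3, 35↦11, 105↦9, 122↦2, 173↦5, 175↦7, 176↦8, 184↦4.
All 10 residues are distinct, so no two elements differ by a multiple of 12.

There is no such pair.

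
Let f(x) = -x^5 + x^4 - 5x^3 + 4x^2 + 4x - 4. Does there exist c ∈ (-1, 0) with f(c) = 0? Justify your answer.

f(-1) = 3 and f(0) = -4, which have opposite signs.
Since f is a polynomial it is continuous on [-1, 0].
By the Intermediate Value Theorem, f takes the value 0 somewhere in the open interval.

Yes, such a c exists.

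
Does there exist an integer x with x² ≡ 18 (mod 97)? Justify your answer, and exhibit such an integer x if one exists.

Take x = 42. Then 42² = 1764 = 18·97 + 18, so 42² ≡ 18 (mod 97).

x = 42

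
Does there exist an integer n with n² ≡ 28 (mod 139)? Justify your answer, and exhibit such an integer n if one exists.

n = 58 works: 58² = 3364, and 3364 − 28 = 3336 = 24·139.

n = 58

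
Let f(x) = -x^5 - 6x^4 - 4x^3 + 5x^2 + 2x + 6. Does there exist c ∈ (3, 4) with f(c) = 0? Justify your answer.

The endpoint values f(3) = -780 and f(4) = -2722 are both negative. Claim: f(x) < 0 for every x in (3, 4).
Shift to the endpoint 3: with x = 3 + u (0 < u < 1), one computes f(3 + u) = -u^5 - 21u^4 - 166u^3 - 625u^2 - 1129u - 780.
The nonzero coefficients here are all negative, so for u > 0 every term is negative (or zero), and the constant term -780 is strictly negative.
Therefore f(x) < 0 throughout (3, 4), and f has no zero there.

f has no root in that interval.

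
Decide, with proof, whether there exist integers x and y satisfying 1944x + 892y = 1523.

gcd(1944, 892) = 4, so every integer of the form 1944x + 892y is a multiple of 4.
But 1523 is not a multiple of 4 (it leaves remainder 3).
Hence no integers x, y satisfy the equation.

There are no such integers.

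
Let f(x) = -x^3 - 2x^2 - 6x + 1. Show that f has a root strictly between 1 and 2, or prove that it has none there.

Evaluate at the endpoints: f(1) = -8, f(2) = -27 — same sign (negative).
f'(x) = -3x^2 - 4x - 6 has discriminant (-4)² − 4·(-3)·(-6) = -56 < 0, so f' has no real roots and is negative for every real x.
So f is strictly decreasing; between 1 and 2 its values lie between f(1) = -8 and f(2) = -27, all negative. Therefore f has no root in (1, 2).

No such root exists.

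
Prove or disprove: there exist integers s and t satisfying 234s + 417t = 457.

No such integers exist.

gcd(234, 417) = 3, so every integer of the form 234s + 417t is a multiple of 3.
However 457 leaves remainder 1 on division by 3.
Therefore 234s + 417t = 457 has no solution in integers.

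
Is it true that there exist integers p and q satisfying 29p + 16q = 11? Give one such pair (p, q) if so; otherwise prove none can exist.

Since gcd(29, 16) = 1, every integer is an integer combination of 29 and 16.
Dividing repeatedly: 29 = 1·16 + 13, 16 = 1·13 + 3, 13 = 4·3 + 1, 3 = 3·1 + 0.
Unwinding: 1 = 13 − 4·3 = 13 − 4·(16 − 1·13) = −4·16 + 5·13 = −4·16 + 5·(29 − 1·16) = 5·29 − 9·16, i.e. 29·5 + 16·(-9) = 1.
Times 11: 29·55 + 16·(-99) = 11, so (55, -99) solves it.
Subtracting 3·16 from p and adding 3·29 to q gives the tidier solution (7, -12).
Check: 29·7 + 16·(-12) = 203 − 192 = 11. ✓

p = 7, q = -12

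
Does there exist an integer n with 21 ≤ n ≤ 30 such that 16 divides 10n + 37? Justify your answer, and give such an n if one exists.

No such integer n in that range exists.

The values of 10n + 37 for n = 21, 22, …, 30 are 247, 257, 267, 277, 287, 297, 307, 317, 327, 337; reduced mod 16 these are 7, 1, 11, 5, 15, 9, 3, 13, 7, 1.
None is 0, so 16 never divides 10n + 37 on this range.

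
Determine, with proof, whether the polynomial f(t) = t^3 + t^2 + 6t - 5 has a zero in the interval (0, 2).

f(0) = -5 and f(2) = 19, which have opposite signs.
As a polynomial, f is continuous on every closed interval.
By the Intermediate Value Theorem f must vanish at some point of (0, 2).

Such a root exists.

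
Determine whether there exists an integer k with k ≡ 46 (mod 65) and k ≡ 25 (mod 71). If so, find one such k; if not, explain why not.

k = 2581

gcd(65, 71) = 1, so the Chinese Remainder Theorem guarantees exactly one residue class mod 4615 satisfying both.
Any solution of the first congruence is k = 46 + 65t; substituting into the second, 65t ≡ 25 − 46 ≡ 50 (mod 71).
To invert 65 modulo 71: 71 = 1·65 + 6, 65 = 10·6 + 5, 6 = 1·5 + 1, 5 = 5·1 + 0, and unwinding, 1 = 6 − 1·5 = 6 − (65 − 10·6) = −65 + 11·6 = −65 + 11·(71 − 1·65) = 11·71 − 12·65. Thus 65⁻¹ ≡ -12 ≡ 59 (mod 71).
Multiplying by 59: t ≡ 59·50 = 2950 ≡ 39 (mod 71).
With t = 39: k = 46 + 65·39 = 2581.
Verify: 2581 = 39·65 + 46 and 2581 = 36·71 + 25. ✓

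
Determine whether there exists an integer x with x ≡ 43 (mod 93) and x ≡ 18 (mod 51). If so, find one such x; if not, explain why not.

There is no such integer.

gcd(93, 51) = 3. If x ≡ 43 (mod 93) and x ≡ 18 (mod 51), then x ≡ 43 (mod 3) and x ≡ 18 (mod 3).
However 43 ≡ 1 and 18 ≡ 0 (mod 3), and 1 ≠ 0.
Hence the system has no solution.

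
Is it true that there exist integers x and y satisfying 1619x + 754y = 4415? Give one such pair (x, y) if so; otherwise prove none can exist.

x = 393, y = -838

Since gcd(1619, 754) = 1, every integer is an integer combination of 1619 and 754.
Euclidean algorithm: 1619 = 2·754 + 111, 754 = 6·111 + 88, 111 = 1·88 + 23, 88 = 3·23 + 19, 23 = 1·19 + 4, 19 = 4·4 + 3, 4 = 1·3 + 1, 3 = 3·1 + 0.
Working back up the chain: 1 = 4 − 1·3 = 4 − (19 − 4·4) = −19 + 5·4 = −19 + 5·(23 − 1·19) = 5·23 − 6·19 = 5·23 − 6·(88 − 3·23) = −6·88 + 23·23 = −6·88 + 23·(111 − 1·88) = 23·111 − 29·88 = 23·111 − 29·(754 − 6·111) = −29·754 + 197·111 = −29·754 + 197·(1619 − 2·754) = 197·1619 − 423·754. So 1619·197 + 754·(-423) = 1.
Scaling by 4415 gives the particular solution (x, y) = (869755, -1867545).
Shifting by a multiple of (754, −1619) keeps it a solution: x = 869755 − 1153·754 = 393, y = -1867545 + 1153·1619 = -838.
Indeed 1619·393 + 754·(-838) = 636267 − 631852 = 4415.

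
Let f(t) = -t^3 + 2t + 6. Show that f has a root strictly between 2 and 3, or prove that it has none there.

Such a root exists.

f(2) = 2 and f(3) = -15, which have opposite signs.
Since f is a polynomial it is continuous on [2, 3].
By the Intermediate Value Theorem, f takes the value 0 somewhere in the open interval.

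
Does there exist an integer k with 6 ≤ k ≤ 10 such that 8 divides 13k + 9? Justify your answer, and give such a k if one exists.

No such integer k in that range exists.

The values of 13k + 9 for k = 6, 7, …, 10 are 87, 100, 113, 126, 139; reduced mod 8 these are 7, 4, 1, 6, 3.
Since 0 is absent from this list, 8 ∤ 13k + 9 for every k with 6 ≤ k ≤ 10.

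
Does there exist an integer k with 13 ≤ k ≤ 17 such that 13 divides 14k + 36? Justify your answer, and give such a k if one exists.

k = 16

k = 16 works, since 14·16 + 36 = 260 = 20·13.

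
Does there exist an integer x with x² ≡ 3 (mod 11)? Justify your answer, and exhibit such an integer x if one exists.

Take x = 5. Then 5² = 25 = 2·11 + 3, so 5² ≡ 3 (mod 11).

x = 5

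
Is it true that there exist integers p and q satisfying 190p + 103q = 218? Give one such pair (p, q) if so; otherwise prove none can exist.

Since gcd(190, 103) = 1, every integer is an integer combination of 190 and 103.
Euclidean algorithm: 190 = 1·103 + 87, 103 = 1·87 + 16, 87 = 5·16 + 7, 16 = 2·7 + 2, 7 = 3·2 + 1, 2 = 2·1 + 0.
Working back up the chain: 1 = 7 − 3·2 = 7 − 3·(16 − 2·7) = −3·16 + 7·7 = −3·16 + 7·(87 − 5·16) = 7·87 − 38·16 = 7·87 − 38·(103 − 1·87) = −38·103 + 45·87 = −38·103 + 45·(190 − 1·103) = 45·190 − 83·103. So 190·45 + 103·(-83) = 1.
Times 218: 190·9810 + 103·(-18094) = 218, so (9810, -18094) solves it.
The general solution is p = 9810 + 103k, q = -18094 − 190k; taking k = -95 gives the smaller pair p = 25, q = -44.
Check: 190·25 + 103·(-44) = 4750 − 4532 = 218. ✓

p = 25, q = -44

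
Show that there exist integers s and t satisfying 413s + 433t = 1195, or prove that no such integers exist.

s = 265, t = -250

413 and 433 are coprime, so 413s + 433t ranges over all of ℤ.
Euclidean algorithm: 433 = 1·413 + 20, 413 = 20·20 + 13, 20 = 1·13 + 7, 13 = 1·7 + 6, 7 = 1·6 + 1, 6 = 6·1 + 0.
Working back up the chain: 1 = 7 − 1·6 = 7 − (13 − 1·7) = −13 + 2·7 = −13 + 2·(20 − 1·13) = 2·20 − 3·13 = 2·20 − 3·(413 − 20·20) = −3·413 + 62·20 = −3·413 + 62·(433 − 1·413) = 62·433 − 65·413. So 413·(-65) + 433·62 = 1.
Scaling by 1195 gives the particular solution (s, t) = (-77675, 74090).
Shifting by a multiple of (433, −413) keeps it a solution: s = -77675 + 180·433 = 265, t = 74090 − 180·413 = -250.
Indeed 413·265 + 433·(-250) = 109445 − 108250 = 1195.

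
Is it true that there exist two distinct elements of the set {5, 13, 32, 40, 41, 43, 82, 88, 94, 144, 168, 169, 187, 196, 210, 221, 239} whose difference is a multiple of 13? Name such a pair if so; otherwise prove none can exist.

Both 5 and 187 leave remainder 5 on division by 13; their difference 182 = 14·13 is a multiple of 13.

The pair (5, 187) works.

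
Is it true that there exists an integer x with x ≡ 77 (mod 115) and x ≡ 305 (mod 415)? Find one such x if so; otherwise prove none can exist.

gcd(115, 415) = 5. If x ≡ 77 (mod 115) and x ≡ 305 (mod 415), then x ≡ 77 (mod 5) and x ≡ 305 (mod 5).
These are incompatible: 77 − 305 = -228 is not divisible by 5.
Hence the system has no solution.

There is no such integer.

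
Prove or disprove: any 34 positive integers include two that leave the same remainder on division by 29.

Yes, this is always true.

Partition the integers by their residue mod 29; there are 29 classes.
Since 34 > 29, two of the 34 integers must share a residue class by the pigeonhole principle; call them a and b.
That is, a and b leave the same remainder on division by 29, as claimed.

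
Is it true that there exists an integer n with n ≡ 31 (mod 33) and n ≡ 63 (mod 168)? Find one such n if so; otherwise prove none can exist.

There is no such integer.

Both moduli are multiples of 3 = gcd(33, 168), so any solution would satisfy n ≡ 31 and n ≡ 63 modulo 3 simultaneously.
These are incompatible: 31 − 63 = -32 is not divisible by 3.
Therefore no such n exists.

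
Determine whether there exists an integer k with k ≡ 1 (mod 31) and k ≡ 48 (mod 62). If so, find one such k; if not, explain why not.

gcd(31, 62) = 31. If k ≡ 1 (mod 31) and k ≡ 48 (mod 62), then k ≡ 1 (mod 31) and k ≡ 48 (mod 31).
These are incompatible: 1 − 48 = -47 is not divisible by 31.
Therefore no such k exists.

There is no such integer.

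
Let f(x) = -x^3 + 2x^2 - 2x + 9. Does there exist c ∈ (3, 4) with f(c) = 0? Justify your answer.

Evaluate at the endpoints: f(3) = -6, f(4) = -31 — same sign (negative).
The derivative f'(x) = -3x^2 + 4x - 2 is a quadratic with discriminant 4² − 4·(-3)·(-2) = -8 < 0; it never vanishes, so it is always negative (sign of the leading coefficient).
So f is strictly decreasing; between 3 and 4 its values lie between f(3) = -6 and f(4) = -31, all negative. Therefore f has no root in (3, 4).

f has no root in that interval.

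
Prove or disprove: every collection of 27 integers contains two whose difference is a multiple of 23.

Partition the integers by their residue mod 23; there are 23 classes.
Since 27 > 23, two of the 27 integers must share a residue class by the pigeonhole principle; call them a and b.
Their difference a − b is then a multiple of 23.

Yes.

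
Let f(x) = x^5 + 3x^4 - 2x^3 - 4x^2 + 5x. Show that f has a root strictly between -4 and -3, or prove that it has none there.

Such a root exists.

f(-4) = -212 and f(-3) = 3, which have opposite signs.
f is continuous everywhere (it is a polynomial), in particular on [-4, -3].
By the Intermediate Value Theorem f must vanish at some point of (-4, -3).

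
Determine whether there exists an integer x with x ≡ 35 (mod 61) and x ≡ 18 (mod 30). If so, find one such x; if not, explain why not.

The moduli 61 and 30 are coprime, so by the Chinese Remainder Theorem a unique solution modulo 1830 exists.
Any solution of the first congruence is x = 35 + 61t; substituting into the second, 61t ≡ 18 − 35 ≡ 13 (mod 30).
61 ≡ 1 (mod 30), so this reads 1t ≡ 13 (mod 30). So t ≡ 13 (mod 30).
With t = 13: x = 35 + 61·13 = 828.
Check: 828 mod 61 = 35, 828 mod 30 = 18. ✓

x = 828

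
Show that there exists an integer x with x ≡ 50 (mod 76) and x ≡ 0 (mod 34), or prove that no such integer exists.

The moduli are not coprime: gcd(76, 34) = 2. Compatibility requires 2 ∣ (0 − 50) = -50, which holds, so solutions exist.
Write x = 50 + 76t. Then 76t ≡ 0 − 50 ≡ 18 (mod 34); dividing through by 2 gives 38t ≡ 9 (mod 17).
38 ≡ 4 (mod 17), so this reads 4t ≡ 9 (mod 17). Since 4·13 = 52 = 3·17 + 1, the inverse of 4 mod 17 is 13.
Therefore t ≡ 13·9 = 117 ≡ 15 (mod 17).
Then x = 50 + 76·15 = 1190.
Verify: 1190 = 15·76 + 50 and 1190 = 35·34 + 0. ✓

x = 1190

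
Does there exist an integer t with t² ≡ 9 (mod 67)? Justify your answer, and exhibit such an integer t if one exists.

Take t = 64. Then 64² = 4096 = 61·67 + 9, so 64² ≡ 9 (mod 67).

t = 64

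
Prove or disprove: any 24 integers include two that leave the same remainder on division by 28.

No; for instance {18, 19, 20, 21, 22, 23, 24, 25, 26, 27, 28, 29, 30, 31, 32, 33, 34, 35, 36, 37, 38, 39, 40, 41} is a counterexample.

Take the 24 consecutive integers 18, 19, …, 41: their residues mod 28 are all distinct because 24 ≤ 28.
So no two of them leave the same remainder on division by 28; the claim fails for this set.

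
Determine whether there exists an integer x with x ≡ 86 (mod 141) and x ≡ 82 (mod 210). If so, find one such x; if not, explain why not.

There is no such integer.

gcd(141, 210) = 3. If x ≡ 86 (mod 141) and x ≡ 82 (mod 210), then x ≡ 86 (mod 3) and x ≡ 82 (mod 3).
However 86 ≡ 2 and 82 ≡ 1 (mod 3), and 2 ≠ 1.
Therefore no such x exists.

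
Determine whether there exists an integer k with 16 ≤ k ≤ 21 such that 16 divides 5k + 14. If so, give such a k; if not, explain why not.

No, no such integer k in that range exists.

At k = 16, 5·16 + 14 = 94 ≡ 14 (mod 16), and each step in k adds 5, giving residues 14, 3, 8, 13, 2, 7 for k = 16, 17, …, 21.
The residue 0 does not occur, so no k in [16, 21] makes 5k + 14 a multiple of 16.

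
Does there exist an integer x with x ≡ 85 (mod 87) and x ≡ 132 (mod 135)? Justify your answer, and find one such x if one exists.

gcd(87, 135) = 3. If x ≡ 85 (mod 87) and x ≡ 132 (mod 135), then x ≡ 85 (mod 3) and x ≡ 132 (mod 3).
But 85 mod 3 = 1 while 132 mod 3 = 0, a contradiction.
So no integer satisfies both congruences.

There is no such integer.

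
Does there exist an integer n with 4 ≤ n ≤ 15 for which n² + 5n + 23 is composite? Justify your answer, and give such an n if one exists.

n = 14

At n = 14: 14² + 5·14 + 23 = 289 = 17·17, which is composite.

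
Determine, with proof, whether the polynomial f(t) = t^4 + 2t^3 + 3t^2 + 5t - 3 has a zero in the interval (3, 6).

No.

f(3) = 174 and f(6) = 1863, both positive, so a sign-change argument is unavailable; we show f keeps this sign on the whole interval.
Substitute t = 3 + u, where 0 < u < 3 on the interval. Expanding, f(3 + u) = u^4 + 14u^3 + 75u^2 + 185u + 174.
The nonzero coefficients here are all positive, so for u > 0 every term is positive (or zero), and the constant term 174 is strictly positive.
So f is strictly positive on (3, 6); no root exists in the interval.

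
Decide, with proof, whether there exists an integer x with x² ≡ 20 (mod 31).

x = 12

Take x = 12. Then 12² = 144 = 4·31 + 20, so 12² ≡ 20 (mod 31).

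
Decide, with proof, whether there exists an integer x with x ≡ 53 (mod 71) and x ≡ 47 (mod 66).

x = 905

Since 71 and 66 share no common factor, CRT says the pair of congruences has a solution (unique mod 4686).
Any solution of the first congruence is x = 53 + 71t; substituting into the second, 71t ≡ 47 − 53 ≡ 60 (mod 66).
71 ≡ 5 (mod 66), so this reads 5t ≡ 60 (mod 66). Invert 5 mod 66 by the Euclidean algorithm: 66 = 13·5 + 1, 5 = 5·1 + 0; back-substituting, 1 = 66 − 13·5. Hence 5·(-13) ≡ 1, so 5⁻¹ ≡ -13 ≡ 53 (mod 66).
Multiplying by 53: t ≡ 53·60 = 3180 ≡ 12 (mod 66).
With t = 12: x = 53 + 71·12 = 905.
Indeed 905 ≡ 53 (mod 71) and 905 ≡ 47 (mod 66).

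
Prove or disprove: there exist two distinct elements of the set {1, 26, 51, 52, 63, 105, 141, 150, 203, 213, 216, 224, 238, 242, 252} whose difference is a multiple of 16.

There is no such pair.

Two integers differ by a multiple of 16 exactly when they have the same residue mod 16. The residues are 1↦1, 26↦10, 51↦3, 52↦4, 63↦15, 105↦9, 141↦13, 150↦6, 203↦11, 213↦5, 216↦8, 224↦0, 238↦14, 242↦2, 252↦12.
These 15 residues are pairwise different, hence no difference of two elements is divisible by 16.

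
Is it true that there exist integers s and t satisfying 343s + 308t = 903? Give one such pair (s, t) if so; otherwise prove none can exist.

s = 17, t = -16

Every value of 343s + 308t is a multiple of gcd(343, 308) = 7; since 7 ∣ 903, solutions exist.
Dividing through by 7 reduces the equation to 49s + 44t = 129.
Dividing repeatedly: 49 = 1·44 + 5, 44 = 8·5 + 4, 5 = 1·4 + 1, 4 = 4·1 + 0.
Unwinding: 1 = 5 − 1·4 = 5 − (44 − 8·5) = −44 + 9·5 = −44 + 9·(49 − 1·44) = 9·49 − 10·44, i.e. 49·9 + 44·(-10) = 1.
Multiplying through by 129: s = 9·129 = 1161, t = (-10)·129 = -1290 is a solution.
Subtracting 26·44 from s and adding 26·49 to t gives the tidier solution (17, -16).
Check: 343·17 + 308·(-16) = 5831 − 4928 = 903. ✓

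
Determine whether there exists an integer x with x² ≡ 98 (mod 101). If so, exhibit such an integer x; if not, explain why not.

101 is prime, so by Euler's criterion 98 is a square mod 101 iff 98^((101−1)/2) = 98^50 ≡ 1 (mod 101).
Squaring successively (mod 101): 98^2 = 9604 ≡ 9; 98^4 ≡ 9² = 81 ≡ 81; 98^8 ≡ 81² = 6561 ≡ 97; 98^16 ≡ 97² = 9409 ≡ 16; 98^32 ≡ 16² = 256 ≡ 54.
Since 50 = 32 + 16 + 2, 98^50 ≡ 54 · 16 · 9; multiplying out mod 101: 54·16 = 864 ≡ 56, then 56·9 = 504 ≡ 100. Thus 98^50 ≡ 100 ≡ −1 (mod 101).
The value −1 means 98 is a non-residue modulo 101, so x² ≡ 98 (mod 101) is impossible.

No, no such integer exists.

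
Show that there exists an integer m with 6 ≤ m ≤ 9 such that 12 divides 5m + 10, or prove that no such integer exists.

No such integer m in that range exists.

For m = 6, 7, 8, 9 the values of 5m + 10 modulo 12 are 4, 9, 2, 7 respectively.
Since 0 is absent from this list, 12 ∤ 5m + 10 for every m with 6 ≤ m ≤ 9.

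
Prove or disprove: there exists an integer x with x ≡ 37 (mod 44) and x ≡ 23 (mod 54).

Here gcd(44, 54) = 2, and both 37 and 23 leave remainder 1 mod 2, so the system is consistent.
Write x = 37 + 44t. Then 44t ≡ 23 − 37 ≡ 40 (mod 54); dividing through by 2 gives 22t ≡ 20 (mod 27).
Note 22·16 = 352 ≡ 1 (mod 27) (as 352 − 1 = 13·27), so 22⁻¹ ≡ 16.
Multiplying by 16: t ≡ 16·20 = 320 ≡ 23 (mod 27).
Then x = 37 + 44·23 = 1049.
Check: 1049 mod 44 = 37, 1049 mod 54 = 23. ✓

x = 1049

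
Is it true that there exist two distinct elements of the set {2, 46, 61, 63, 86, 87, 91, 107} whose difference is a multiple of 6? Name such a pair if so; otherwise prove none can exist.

2 mod 6 = 2 and 86 mod 6 = 2, so 86 − 2 = 84 = 14·6.

The pair (2, 86) works.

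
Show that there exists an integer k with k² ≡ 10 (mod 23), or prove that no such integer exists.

23 is prime, so by Euler's criterion 10 is a square mod 23 iff 10^((23−1)/2) = 10^11 ≡ 1 (mod 23).
Squaring successively (mod 23): 10^2 = 100 ≡ 8; 10^4 ≡ 8² = 64 ≡ 18; 10^8 ≡ 18² = 324 ≡ 2.
Since 11 = 8 + 2 + 1, 10^11 ≡ 2 · 8 · 10; multiplying out mod 23: 2·8 = 16 ≡ 16, then 16·10 = 160 ≡ 22. Thus 10^11 ≡ 22 ≡ −1 (mod 23).
The value −1 means 10 is a non-residue modulo 23, so k² ≡ 10 (mod 23) is impossible.

No, no such integer exists.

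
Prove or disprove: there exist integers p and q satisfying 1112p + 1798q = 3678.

p = 739, q = -455

gcd(1112, 1798) = 2, and 2 divides 3678, so integer solutions exist.
Dividing through by 2 reduces the equation to 556p + 899q = 1839.
Run the Euclidean algorithm on 899 and 556: 899 = 1·556 + 343, 556 = 1·343 + 213, 343 = 1·213 + 130, 213 = 1·130 + 83, 130 = 1·83 + 47, 83 = 1·47 + 36, 47 = 1·36 + 11, 36 = 3·11 + 3, 11 = 3·3 + 2, 3 = 1·2 + 1, 2 = 2·1 + 0.
Unwinding: 1 = 3 − 1·2 = 3 − (11 − 3·3) = −11 + 4·3 = −11 + 4·(36 − 3·11) = 4·36 − 13·11 = 4·36 − 13·(47 − 1·36) = −13·47 + 17·36 = −13·47 + 17·(83 − 1·47) = 17·83 − 30·47 = 17·83 − 30·(130 − 1·83) = −30·130 + 47·83 = −30·130 + 47·(213 − 1·130) = 47·213 − 77·130 = 47·213 − 77·(343 − 1·213) = −77·343 + 124·213 = −77·343 + 124·(556 − 1·343) = 124·556 − 201·343 = 124·556 − 201·(899 − 1·556) = −201·899 + 325·556, i.e. 556·325 + 899·(-201) = 1.
Multiplying through by 1839: p = 325·1839 = 597675, q = (-201)·1839 = -369639 is a solution.
Shifting by a multiple of (899, −556) keeps it a solution: p = 597675 − 664·899 = 739, q = -369639 + 664·556 = -455.
Check: 1112·739 + 1798·(-455) = 821768 − 818090 = 3678. ✓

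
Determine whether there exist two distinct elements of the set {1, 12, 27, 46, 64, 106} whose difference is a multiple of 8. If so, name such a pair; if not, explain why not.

No such pair exists.

Two integers differ by a multiple of 8 exactly when they have the same residue mod 8. The residues are 1↦1, 12↦4, 27↦3, 46↦6, 64↦0, 106↦2.
These 6 residues are pairwise different, hence no difference of two elements is divisible by 8.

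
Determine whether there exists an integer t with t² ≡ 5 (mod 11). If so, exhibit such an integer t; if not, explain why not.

Take t = 4. Then 4² = 16 = 1·11 + 5, so 4² ≡ 5 (mod 11).

t = 4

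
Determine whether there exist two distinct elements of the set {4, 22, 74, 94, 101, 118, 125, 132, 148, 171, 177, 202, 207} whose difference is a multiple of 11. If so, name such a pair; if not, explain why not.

4 and 125 are such a pair.

4 mod 11 = 4 and 125 mod 11 = 4, so 125 − 4 = 121 = 11·11.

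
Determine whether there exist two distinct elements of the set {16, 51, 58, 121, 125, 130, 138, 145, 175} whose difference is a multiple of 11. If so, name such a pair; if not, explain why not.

There is no such pair.

Two integers differ by a multiple of 11 exactly when they have the same residue mod 11. The residues are 16↦5, 51↦7, 58↦3, 121↦0, 125↦4, 130↦9, 138↦6, 145↦2, 175↦10.
No residue repeats among the 9 elements, so no pair has difference ≡ 0 (mod 11).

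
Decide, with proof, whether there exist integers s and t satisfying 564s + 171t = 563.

No, no such integers exist.

gcd(564, 171) = 3, so every integer of the form 564s + 171t is a multiple of 3.
However 563 leaves remainder 2 on division by 3.
So the equation is unsolvable over ℤ.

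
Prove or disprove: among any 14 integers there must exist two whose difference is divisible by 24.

Take the 14 consecutive integers 76, 77, …, 89: their residues mod 24 are all distinct because 14 ≤ 24.
No two share a residue, so no pair has difference divisible by 24; the claim fails for this set.

No; for instance {76, 77, 78, 79, 80, 81, 82, 83, 84, 85, 86, 87, 88, 89} is a counterexample.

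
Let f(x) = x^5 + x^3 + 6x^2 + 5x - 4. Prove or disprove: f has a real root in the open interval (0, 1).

f(0) = -4 and f(1) = 9, which have opposite signs.
f is continuous everywhere (it is a polynomial), in particular on [0, 1].
By the Intermediate Value Theorem, f takes the value 0 somewhere in the open interval.

Yes, f has a root in the interval.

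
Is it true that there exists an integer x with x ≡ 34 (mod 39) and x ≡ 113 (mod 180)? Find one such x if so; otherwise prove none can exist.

No, no such integer exists.

gcd(39, 180) = 3. If x ≡ 34 (mod 39) and x ≡ 113 (mod 180), then x ≡ 34 (mod 3) and x ≡ 113 (mod 3).
However 34 ≡ 1 and 113 ≡ 2 (mod 3), and 1 ≠ 2.
Therefore no such x exists.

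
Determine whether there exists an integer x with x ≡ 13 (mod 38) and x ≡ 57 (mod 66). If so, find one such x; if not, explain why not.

The moduli are not coprime: gcd(38, 66) = 2. Compatibility requires 2 ∣ (57 − 13) = 44, which holds, so solutions exist.
Write x = 13 + 38t. Then 38t ≡ 57 − 13 ≡ 44 (mod 66); dividing through by 2 gives 19t ≡ 22 (mod 33).
Note 19·7 = 133 ≡ 1 (mod 33) (as 133 − 1 = 4·33), so 19⁻¹ ≡ 7.
Multiplying by 7: t ≡ 7·22 = 154 ≡ 22 (mod 33).
Then x = 13 + 38·22 = 849.
Verify: 849 = 22·38 + 13 and 849 = 12·66 + 57. ✓

x = 849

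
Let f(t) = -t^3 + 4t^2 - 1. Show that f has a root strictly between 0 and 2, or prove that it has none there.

f(0) = -1 and f(2) = 7, which have opposite signs.
As a polynomial, f is continuous on every closed interval.
By the Intermediate Value Theorem f must vanish at some point of (0, 2).

Such a root exists.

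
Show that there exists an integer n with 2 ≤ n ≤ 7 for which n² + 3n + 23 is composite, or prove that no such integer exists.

At n = 4: 4² + 3·4 + 23 = 51 = 3·17, which is composite.

n = 4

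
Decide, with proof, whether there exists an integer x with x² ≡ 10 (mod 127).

Apply Euler's criterion with the prime 127: 10 is a quadratic residue iff 10^63 ≡ 1 (mod 127), and a non-residue iff it is ≡ −1.
Squaring successively (mod 127): 10^2 = 100 ≡ 100; 10^4 ≡ 100² = 10000 ≡ 94; 10^8 ≡ 94² = 8836 ≡ 73; 10^16 ≡ 73² = 5329 ≡ 122; 10^32 ≡ 122² = 14884 ≡ 25.
Since 63 = 32 + 16 + 8 + 4 + 2 + 1, 10^63 ≡ 25 · 122 · 73 · 94 · 100 · 10; multiplying out mod 127: 25·122 = 3050 ≡ 2, then 2·73 = 146 ≡ 19, then 19·94 = 1786 ≡ 8, then 8·100 = 800 ≡ 38, then 38·10 = 380 ≡ 126. Thus 10^63 ≡ 126 ≡ −1 (mod 127).
By Euler's criterion 10 is a quadratic non-residue mod 127: no x satisfies x² ≡ 10 (mod 127).

No such integer exists.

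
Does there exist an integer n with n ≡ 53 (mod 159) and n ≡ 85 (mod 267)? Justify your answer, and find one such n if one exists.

No, no such integer exists.

Reduce both congruences modulo 3, which divides 159 and 267: they say n ≡ 53 (mod 3) and n ≡ 85 (mod 3).
These are incompatible: 53 − 85 = -32 is not divisible by 3.
So no integer satisfies both congruences.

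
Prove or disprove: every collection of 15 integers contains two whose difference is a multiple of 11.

Yes, this is always true.

Each integer lies in one of the 11 residue classes modulo 11.
Placing 15 integers into 11 classes, some class receives at least two — say a and b.
Then a ≡ b (mod 11), i.e. 11 ∣ (a − b).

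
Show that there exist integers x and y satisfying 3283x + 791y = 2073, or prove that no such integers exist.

There are no such integers.

Both 3283 and 791 are divisible by gcd(3283, 791) = 7, hence so is any combination 3283x + 791y.
But 2073 is not a multiple of 7 (it leaves remainder 1).
Therefore 3283x + 791y = 2073 has no solution in integers.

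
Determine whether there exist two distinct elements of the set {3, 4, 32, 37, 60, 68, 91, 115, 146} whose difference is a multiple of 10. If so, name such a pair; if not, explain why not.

Residues mod 10: 3↦3, 4↦4, 32↦2, 37↦7, 60↦0, 68↦8, 91↦1, 115↦5, 146↦6.
All 9 residues are distinct, so no two elements differ by a multiple of 10.

No such pair exists.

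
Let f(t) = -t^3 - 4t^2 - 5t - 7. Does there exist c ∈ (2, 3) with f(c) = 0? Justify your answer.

f(2) = -41 and f(3) = -85, both negative, so a sign-change argument is unavailable; we show f keeps this sign on the whole interval.
Substitute t = 2 + u, where 0 < u < 1 on the interval. Expanding, f(2 + u) = -u^3 - 10u^2 - 33u - 41.
The nonzero coefficients here are all negative, so for u > 0 every term is negative (or zero), and the constant term -41 is strictly negative.
Therefore f(t) < 0 throughout (2, 3), and f has no zero there.

No.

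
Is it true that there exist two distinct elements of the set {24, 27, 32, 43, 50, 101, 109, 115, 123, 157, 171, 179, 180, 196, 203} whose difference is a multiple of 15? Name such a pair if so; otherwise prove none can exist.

Residues mod 15: 24↦9, 27↦12, 32↦2, 43↦13, 50↦5, 101↦11, 109↦4, 115↦10, 123↦3, 157↦7, 171↦6, 179↦14, 180↦0, 196↦1, 203↦8.
All 15 residues are distinct, so no two elements differ by a multiple of 15.

No such pair exists.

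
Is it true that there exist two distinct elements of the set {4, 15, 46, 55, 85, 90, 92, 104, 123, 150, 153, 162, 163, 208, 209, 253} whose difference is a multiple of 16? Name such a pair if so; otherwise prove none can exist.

Two integers differ by a multiple of 16 exactly when they have the same residue mod 16. The residues are 4↦4, 15↦15, 46↦14, 55↦7, 85↦5, 90↦10, 92↦12, 104↦8, 123↦11, 150↦6, 153↦9, 162↦2, 163↦3, 208↦0, 209↦1, 253↦13.
No residue repeats among the 16 elements, so no pair has difference ≡ 0 (mod 16).

There is no such pair.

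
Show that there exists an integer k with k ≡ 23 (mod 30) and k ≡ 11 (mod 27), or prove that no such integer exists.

k = 173

Here gcd(30, 27) = 3, and both 23 and 11 leave remainder 2 mod 3, so the system is consistent.
Step through k = 23, 23 + 30, 23 + 2·30, …: the values 23, 53, 83, 113, 143, 173 reduce mod 27 to 23, 26, 2, 5, 8, 11. The value 173 hits 11.
Indeed 173 ≡ 23 (mod 30) and 173 ≡ 11 (mod 27).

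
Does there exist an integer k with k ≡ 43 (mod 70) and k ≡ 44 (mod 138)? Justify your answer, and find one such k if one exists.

Reduce both congruences modulo 2, which divides 70 and 138: they say k ≡ 43 (mod 2) and k ≡ 44 (mod 2).
However 43 ≡ 1 and 44 ≡ 0 (mod 2), and 1 ≠ 0.
So no integer satisfies both congruences.

There is no such integer.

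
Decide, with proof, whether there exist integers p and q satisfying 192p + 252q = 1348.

No, no such integers exist.

Both 192 and 252 are divisible by gcd(192, 252) = 12, hence so is any combination 192p + 252q.
But 1348 is not a multiple of 12 (it leaves remainder 4).
So the equation is unsolvable over ℤ.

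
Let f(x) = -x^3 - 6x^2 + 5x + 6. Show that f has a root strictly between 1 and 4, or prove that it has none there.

f(1) = 4 and f(4) = -134, which have opposite signs.
Since f is a polynomial it is continuous on [1, 4].
By the Intermediate Value Theorem f must vanish at some point of (1, 4).

Such a root exists.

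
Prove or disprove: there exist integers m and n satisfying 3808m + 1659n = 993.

Any value of 3808m + 1659n is a multiple of gcd(3808, 1659) = 7.
But 993 = 7·141 + 6, so 7 ∤ 993.
So the equation is unsolvable over ℤ.

No such integers exist.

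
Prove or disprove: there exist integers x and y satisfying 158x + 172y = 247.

gcd(158, 172) = 2, so every integer of the form 158x + 172y is a multiple of 2.
But 247 = 2·123 + 1, so 2 ∤ 247.
So the equation is unsolvable over ℤ.

No, no such integers exist.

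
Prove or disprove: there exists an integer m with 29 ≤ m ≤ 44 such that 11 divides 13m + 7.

m = 35

For m = 29, 30, …, 34 the values 384, 397, 410, 423, 436, 449 are not multiples of 11. Try m = 35: 13·35 + 7 = 462 = 42·11, which is divisible by 11.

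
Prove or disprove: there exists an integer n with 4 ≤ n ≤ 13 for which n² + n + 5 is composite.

At n = 4: 4² + 4 + 5 = 25 = 5·5, which is composite.

n = 4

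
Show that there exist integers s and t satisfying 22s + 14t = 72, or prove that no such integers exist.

Every value of 22s + 14t is a multiple of gcd(22, 14) = 2; since 2 ∣ 72, solutions exist.
Dividing through by 2 reduces the equation to 11s + 7t = 36.
Euclidean algorithm: 11 = 1·7 + 4, 7 = 1·4 + 3, 4 = 1·3 + 1, 3 = 3·1 + 0.
Working back up the chain: 1 = 4 − 1·3 = 4 − (7 − 1·4) = −7 + 2·4 = −7 + 2·(11 − 1·7) = 2·11 − 3·7. So 11·2 + 7·(-3) = 1.
Multiplying through by 36: s = 2·36 = 72, t = (-3)·36 = -108 is a solution.
Shifting by a multiple of (7, −11) keeps it a solution: s = 72 − 10·7 = 2, t = -108 + 10·11 = 2.
Indeed 22·2 + 14·2 = 44 + 28 = 72.

s = 2, t = 2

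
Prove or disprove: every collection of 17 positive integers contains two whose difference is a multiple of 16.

Each integer lies in one of the 16 residue classes modulo 16.
Placing 17 integers into 16 classes, some class receives at least two — say a and b.
Their difference a − b is then a multiple of 16.

Yes, this is always true.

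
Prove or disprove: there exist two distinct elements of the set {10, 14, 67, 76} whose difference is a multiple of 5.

Residues mod 5: 10↦0, 14↦4, 67↦2, 76↦1.
No residue repeats among the 4 elements, so no pair has difference ≡ 0 (mod 5).

There is no such pair.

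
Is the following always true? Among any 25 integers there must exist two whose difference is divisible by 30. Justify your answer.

No; for instance {104, 105, 106, 107, 108, 109, 110, 111, 112, 113, 114, 115, 116, 117, 118, 119, 120, 121, 122, 123, 124, 125, 126, 127, 128} is a counterexample.

Take the 25 consecutive integers 104, 105, …, 128: their residues mod 30 are all distinct because 25 ≤ 30.
No two share a residue, so no pair has difference divisible by 30; the claim fails for this set.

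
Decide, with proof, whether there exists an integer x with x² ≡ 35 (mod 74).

There is no such integer.

Reduce modulo the prime factor 37 of 74: any solution would satisfy x² ≡ 35 (mod 37).
37 is prime, so by Euler's criterion 35 is a square mod 37 iff 35^((37−1)/2) = 35^18 ≡ 1 (mod 37).
Squaring successively (mod 37): 35^2 = 1225 ≡ 4; 35^4 ≡ 4² = 16 ≡ 16; 35^8 ≡ 16² = 256 ≡ 34; 35^16 ≡ 34² = 1156 ≡ 9.
Since 18 = 16 + 2, 35^18 ≡ 9 · 4; multiplying out mod 37: 9·4 = 36 ≡ 36. Thus 35^18 ≡ 36 ≡ −1 (mod 37).
The value −1 means 35 is a non-residue modulo 37, so x² ≡ 35 (mod 37) is impossible.
So 35 is not a square mod 37, and hence 35 is not a square mod 74.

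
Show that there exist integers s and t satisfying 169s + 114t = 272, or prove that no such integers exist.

169 and 114 are coprime, so 169s + 114t ranges over all of ℤ.
Run the Euclidean algorithm on 169 and 114: 169 = 1·114 + 55, 114 = 2·55 + 4, 55 = 13·4 + 3, 4 = 1·3 + 1, 3 = 3·1 + 0.
Back-substituting, 1 = 4 − 1·3 = 4 − (55 − 13·4) = −55 + 14·4 = −55 + 14·(114 − 2·55) = 14·114 − 29·55 = 14·114 − 29·(169 − 1·114) = −29·169 + 43·114; that is, 169·(-29) + 114·43 = 1.
Times 272: 169·(-7888) + 114·11696 = 272, so (-7888, 11696) solves it.
Shifting by a multiple of (114, −169) keeps it a solution: s = -7888 + 70·114 = 92, t = 11696 − 70·169 = -134.
Indeed 169·92 + 114·(-134) = 15548 − 15276 = 272.

s = 92, t = -134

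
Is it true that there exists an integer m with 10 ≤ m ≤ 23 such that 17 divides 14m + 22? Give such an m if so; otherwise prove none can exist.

At m = 13 we get 14·13 + 22 = 204, and 204 = 17·12.

m = 13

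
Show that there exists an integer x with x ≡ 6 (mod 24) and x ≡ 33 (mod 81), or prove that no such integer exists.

Here gcd(24, 81) = 3, and both 6 and 33 leave remainder 0 mod 3, so the system is consistent.
Put x = 6 + 24t, so we need 24t ≡ 27 (mod 81), equivalently (divide by 3) 8t ≡ 9 (mod 27).
Since 8·17 = 136 = 5·27 + 1, the inverse of 8 mod 27 is 17.
Multiplying by 17: t ≡ 17·9 = 153 ≡ 18 (mod 27).
Then x = 6 + 24·18 = 438.
Verify: 438 = 18·24 + 6 and 438 = 5·81 + 33. ✓

x = 438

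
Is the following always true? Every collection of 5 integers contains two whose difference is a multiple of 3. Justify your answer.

Each integer lies in one of the 3 residue classes modulo 3.
Placing 5 integers into 3 classes, some class receives at least two — say a and b.
Their difference a − b is then a multiple of 3.

Yes, this is always true.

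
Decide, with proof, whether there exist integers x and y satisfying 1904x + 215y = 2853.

1904 and 215 are coprime, so 1904x + 215y ranges over all of ℤ.
Dividing repeatedly: 1904 = 8·215 + 184, 215 = 1·184 + 31, 184 = 5·31 + 29, 31 = 1·29 + 2, 29 = 14·2 + 1, 2 = 2·1 + 0.
Working back up the chain: 1 = 29 − 14·2 = 29 − 14·(31 − 1·29) = −14·31 + 15·29 = −14·31 + 15·(184 − 5·31) = 15·184 − 89·31 = 15·184 − 89·(215 − 1·184) = −89·215 + 104·184 = −89·215 + 104·(1904 − 8·215) = 104·1904 − 921·215. So 1904·104 + 215·(-921) = 1.
Scaling by 2853 gives the particular solution (x, y) = (296712, -2627613).
The general solution is x = 296712 + 215k, y = -2627613 − 1904k; taking k = -1380 gives the smaller pair x = 12, y = -93.
Indeed 1904·12 + 215·(-93) = 22848 − 19995 = 2853.

x = 12, y = -93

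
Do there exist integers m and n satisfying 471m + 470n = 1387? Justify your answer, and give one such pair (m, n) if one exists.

Since gcd(471, 470) = 1, every integer is an integer combination of 471 and 470.
Run the Euclidean algorithm on 471 and 470: 471 = 1·470 + 1, 470 = 470·1 + 0.
Unwinding: 1 = 471 − 1·470, i.e. 471·1 + 470·(-1) = 1.
Times 1387: 471·1387 + 470·(-1387) = 1387, so (1387, -1387) solves it.
The general solution is m = 1387 + 470k, n = -1387 − 471k; taking k = -2 gives the smaller pair m = 447, n = -445.
Check: 471·447 + 470·(-445) = 210537 − 209150 = 1387. ✓

m = 447, n = -445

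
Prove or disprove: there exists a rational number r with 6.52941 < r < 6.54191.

r = 85/13

Look for a denominator N such that an integer falls strictly between N·6.52941 and N·6.54191. N = 13 works: 13·6.52941 = 84.88233 < 85 < 85.04483 = 13·6.54191.
Dividing back, 6.52941 < 85/13 < 6.54191, and 85/13 is rational.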